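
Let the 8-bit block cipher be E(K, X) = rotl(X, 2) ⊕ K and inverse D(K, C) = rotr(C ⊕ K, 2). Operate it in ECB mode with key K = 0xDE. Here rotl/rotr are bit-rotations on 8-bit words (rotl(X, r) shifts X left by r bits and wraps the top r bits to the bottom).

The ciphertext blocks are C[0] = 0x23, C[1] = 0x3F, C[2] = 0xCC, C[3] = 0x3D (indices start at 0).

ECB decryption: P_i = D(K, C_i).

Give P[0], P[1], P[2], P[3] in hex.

P[0] = 0x7F, P[1] = 0x78, P[2] = 0x84, P[3] = 0xF8

P[0]: D(K, 0x23) = 0x7F.
P[1]: D(K, 0x3F) = 0x78.
P[2]: D(K, 0xCC) = 0x84.
P[3]: D(K, 0x3D) = 0xF8.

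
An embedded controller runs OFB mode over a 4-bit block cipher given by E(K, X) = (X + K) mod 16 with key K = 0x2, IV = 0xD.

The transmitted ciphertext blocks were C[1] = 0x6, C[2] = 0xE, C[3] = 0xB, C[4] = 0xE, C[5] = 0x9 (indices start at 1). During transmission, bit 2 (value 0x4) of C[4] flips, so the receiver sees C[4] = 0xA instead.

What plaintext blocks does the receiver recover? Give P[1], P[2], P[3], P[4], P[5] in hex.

P[1] = 0x9, P[2] = 0xF, P[3] = 0x8, P[4] = 0xF, P[5] = 0xE

OFB decryption: S_i = E(K, S_{i−1}) with S_{0} = IV; P_i = C_i ⊕ S_i.
Only C[4] changed, to 0xA. In OFB, a change in C_i flips the same bit in P_i only; the keystream is unaffected. Decrypting the received ciphertext:
P[1]: S = E(K, 0xD) = 0xF; 0x6 ⊕ 0xF = 0x9.
P[2]: S = E(K, 0xF) = 0x1; 0xE ⊕ 0x1 = 0xF.
P[3]: S = E(K, 0x1) = 0x3; 0xB ⊕ 0x3 = 0x8.
P[4]: S = E(K, 0x3) = 0x5; 0xA ⊕ 0x5 = 0xF.
P[5]: S = E(K, 0x5) = 0x7; 0x9 ⊕ 0x7 = 0xE.
Blocks that differ from the original plaintext: P[4].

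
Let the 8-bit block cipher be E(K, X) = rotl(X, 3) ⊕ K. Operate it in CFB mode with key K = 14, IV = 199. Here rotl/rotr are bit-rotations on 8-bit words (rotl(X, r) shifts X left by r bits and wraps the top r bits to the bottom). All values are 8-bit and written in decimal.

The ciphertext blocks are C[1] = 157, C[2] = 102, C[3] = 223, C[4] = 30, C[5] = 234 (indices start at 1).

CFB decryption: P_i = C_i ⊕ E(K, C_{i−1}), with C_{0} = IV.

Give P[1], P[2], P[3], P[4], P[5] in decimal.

P[1] = 173, P[2] = 132, P[3] = 226, P[4] = 238, P[5] = 20

P[1]: E(K, 199) = 48; 157 ⊕ 48 = 173.
P[2]: E(K, 157) = 226; 102 ⊕ 226 = 132.
P[3]: E(K, 102) = 61; 223 ⊕ 61 = 226.
P[4]: E(K, 223) = 240; 30 ⊕ 240 = 238.
P[5]: E(K, 30) = 254; 234 ⊕ 254 = 20.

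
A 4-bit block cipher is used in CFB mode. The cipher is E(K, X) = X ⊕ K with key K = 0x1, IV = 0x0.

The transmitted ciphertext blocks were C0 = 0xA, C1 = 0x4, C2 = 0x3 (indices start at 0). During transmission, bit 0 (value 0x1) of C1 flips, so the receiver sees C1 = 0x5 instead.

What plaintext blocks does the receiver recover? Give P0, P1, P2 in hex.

P0 = 0xB, P1 = 0xE, P2 = 0x7

CFB decryption: P_i = C_i ⊕ E(K, C_{i−1}), with C_{−1} = IV.
Only C1 changed, to 0x5. In CFB, a change in C_i flips the same bit in P_i and garbles P_{i+1}. Decrypting the received ciphertext:
P0: E(K, 0x0) = 0x1; 0xA ⊕ 0x1 = 0xB.
P1: E(K, 0xA) = 0xB; 0x5 ⊕ 0xB = 0xE.
P2: E(K, 0x5) = 0x4; 0x3 ⊕ 0x4 = 0x7.
Blocks that differ from the original plaintext: P1, P2.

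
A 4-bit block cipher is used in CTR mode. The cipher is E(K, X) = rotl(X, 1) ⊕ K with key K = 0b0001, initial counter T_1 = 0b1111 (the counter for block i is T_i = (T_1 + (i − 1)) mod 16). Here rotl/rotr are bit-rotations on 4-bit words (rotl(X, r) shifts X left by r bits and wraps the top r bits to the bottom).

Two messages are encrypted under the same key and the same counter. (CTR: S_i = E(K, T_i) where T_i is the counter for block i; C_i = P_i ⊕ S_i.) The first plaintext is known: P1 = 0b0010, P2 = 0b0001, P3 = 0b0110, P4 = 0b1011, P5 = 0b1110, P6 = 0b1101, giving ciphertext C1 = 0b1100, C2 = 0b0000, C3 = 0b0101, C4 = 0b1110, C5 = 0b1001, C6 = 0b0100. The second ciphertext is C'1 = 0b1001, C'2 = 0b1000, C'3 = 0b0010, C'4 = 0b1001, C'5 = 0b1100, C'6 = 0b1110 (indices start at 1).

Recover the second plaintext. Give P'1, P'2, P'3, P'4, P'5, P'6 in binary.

In CTR with a reused counter, both messages share the same keystream S_i, so C_i ⊕ C'_i = P_i ⊕ P'_i and thus P'_i = P_i ⊕ C_i ⊕ C'_i.
P'1: 0b0010 ⊕ 0b1100 ⊕ 0b1001 = 0b0111.
P'2: 0b0001 ⊕ 0b0000 ⊕ 0b1000 = 0b1001.
P'3: 0b0110 ⊕ 0b0101 ⊕ 0b0010 = 0b0001.
P'4: 0b1011 ⊕ 0b1110 ⊕ 0b1001 = 0b1100.
P'5: 0b1110 ⊕ 0b1001 ⊕ 0b1100 = 0b1011.
P'6: 0b1101 ⊕ 0b0100 ⊕ 0b1110 = 0b0111.

P'1 = 0b0111, P'2 = 0b1001, P'3 = 0b0001, P'4 = 0b1100, P'5 = 0b1011, P'6 = 0b0111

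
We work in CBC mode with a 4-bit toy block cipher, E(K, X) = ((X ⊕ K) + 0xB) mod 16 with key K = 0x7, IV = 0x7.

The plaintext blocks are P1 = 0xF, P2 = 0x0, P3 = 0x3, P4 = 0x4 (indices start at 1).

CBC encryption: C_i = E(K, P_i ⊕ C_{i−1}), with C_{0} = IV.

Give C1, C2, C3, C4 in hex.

C1 = 0xA, C2 = 0x8, C3 = 0x7, C4 = 0xF

C1: P1 ⊕ 0x7 = 0x8; E(K, 0x8) = 0xA.
C2: P2 ⊕ 0xA = 0xA; E(K, 0xA) = 0x8.
C3: P3 ⊕ 0x8 = 0xB; E(K, 0xB) = 0x7.
C4: P4 ⊕ 0x7 = 0x3; E(K, 0x3) = 0xF.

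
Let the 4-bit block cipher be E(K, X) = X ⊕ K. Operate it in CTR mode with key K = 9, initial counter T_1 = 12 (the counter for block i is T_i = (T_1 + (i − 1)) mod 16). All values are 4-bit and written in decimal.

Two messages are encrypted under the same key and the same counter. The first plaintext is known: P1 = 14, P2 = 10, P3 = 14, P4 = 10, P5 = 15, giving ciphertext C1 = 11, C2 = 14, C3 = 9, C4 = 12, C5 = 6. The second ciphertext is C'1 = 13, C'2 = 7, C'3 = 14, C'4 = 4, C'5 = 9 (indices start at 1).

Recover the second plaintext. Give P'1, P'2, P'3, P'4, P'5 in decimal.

P'1 = 8, P'2 = 3, P'3 = 9, P'4 = 2, P'5 = 0

In CTR with a reused counter, both messages share the same keystream S_i, so C_i ⊕ C'_i = P_i ⊕ P'_i and thus P'_i = P_i ⊕ C_i ⊕ C'_i.
P'1: 14 ⊕ 11 ⊕ 13 = 8.
P'2: 10 ⊕ 14 ⊕ 7 = 3.
P'3: 14 ⊕ 9 ⊕ 14 = 9.
P'4: 10 ⊕ 12 ⊕ 4 = 2.
P'5: 15 ⊕ 6 ⊕ 9 = 0.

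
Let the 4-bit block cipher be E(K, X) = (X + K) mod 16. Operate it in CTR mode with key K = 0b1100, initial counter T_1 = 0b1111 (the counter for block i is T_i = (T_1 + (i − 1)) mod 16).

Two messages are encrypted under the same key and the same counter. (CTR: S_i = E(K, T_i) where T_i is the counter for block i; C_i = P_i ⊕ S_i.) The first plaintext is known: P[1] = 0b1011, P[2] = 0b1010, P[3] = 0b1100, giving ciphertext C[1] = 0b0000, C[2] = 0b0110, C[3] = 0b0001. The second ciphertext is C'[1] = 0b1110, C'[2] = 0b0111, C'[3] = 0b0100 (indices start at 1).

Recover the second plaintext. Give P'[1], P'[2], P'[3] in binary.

In CTR with a reused counter, both messages share the same keystream S_i, so C_i ⊕ C'_i = P_i ⊕ P'_i and thus P'_i = P_i ⊕ C_i ⊕ C'_i.
P'[1]: 0b1011 ⊕ 0b0000 ⊕ 0b1110 = 0b0101.
P'[2]: 0b1010 ⊕ 0b0110 ⊕ 0b0111 = 0b1011.
P'[3]: 0b1100 ⊕ 0b0001 ⊕ 0b0100 = 0b1001.

P'[1] = 0b0101, P'[2] = 0b1011, P'[3] = 0b1001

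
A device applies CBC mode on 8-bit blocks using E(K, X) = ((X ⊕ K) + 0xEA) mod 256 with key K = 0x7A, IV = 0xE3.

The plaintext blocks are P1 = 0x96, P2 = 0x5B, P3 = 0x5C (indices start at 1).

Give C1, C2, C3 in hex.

C1 = 0xF9, C2 = 0xC2, C3 = 0xCE

CBC encryption: C_i = E(K, P_i ⊕ C_{i−1}), with C_{0} = IV.
C1: P1 ⊕ 0xE3 = 0x75; E(K, 0x75) = 0xF9.
C2: P2 ⊕ 0xF9 = 0xA2; E(K, 0xA2) = 0xC2.
C3: P3 ⊕ 0xC2 = 0x9E; E(K, 0x9E) = 0xCE.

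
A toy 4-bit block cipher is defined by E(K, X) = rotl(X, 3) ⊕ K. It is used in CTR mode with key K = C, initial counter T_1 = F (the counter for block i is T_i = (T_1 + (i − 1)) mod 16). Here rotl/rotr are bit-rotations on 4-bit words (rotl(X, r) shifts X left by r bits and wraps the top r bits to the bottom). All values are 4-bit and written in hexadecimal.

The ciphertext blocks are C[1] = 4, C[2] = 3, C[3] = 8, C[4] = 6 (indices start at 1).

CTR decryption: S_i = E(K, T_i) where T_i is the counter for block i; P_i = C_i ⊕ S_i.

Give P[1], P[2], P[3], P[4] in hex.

P[1] = 7, P[2] = F, P[3] = C, P[4] = B

P[1]: T = F, S = E(K, T) = 3; 4 ⊕ 3 = 7.
P[2]: T = 0, S = E(K, T) = C; 3 ⊕ C = F.
P[3]: T = 1, S = E(K, T) = 4; 8 ⊕ 4 = C.
P[4]: T = 2, S = E(K, T) = D; 6 ⊕ D = B.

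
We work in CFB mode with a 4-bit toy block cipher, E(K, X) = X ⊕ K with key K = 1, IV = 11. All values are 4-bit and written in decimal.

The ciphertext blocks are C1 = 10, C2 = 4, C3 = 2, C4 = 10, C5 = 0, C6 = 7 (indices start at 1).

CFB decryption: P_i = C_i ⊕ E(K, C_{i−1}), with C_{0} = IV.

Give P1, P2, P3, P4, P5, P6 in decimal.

P1: E(K, 11) = 10; 10 ⊕ 10 = 0.
P2: E(K, 10) = 11; 4 ⊕ 11 = 15.
P3: E(K, 4) = 5; 2 ⊕ 5 = 7.
P4: E(K, 2) = 3; 10 ⊕ 3 = 9.
P5: E(K, 10) = 11; 0 ⊕ 11 = 11.
P6: E(K, 0) = 1; 7 ⊕ 1 = 6.

P1 = 0, P2 = 15, P3 = 7, P4 = 9, P5 = 11, P6 = 6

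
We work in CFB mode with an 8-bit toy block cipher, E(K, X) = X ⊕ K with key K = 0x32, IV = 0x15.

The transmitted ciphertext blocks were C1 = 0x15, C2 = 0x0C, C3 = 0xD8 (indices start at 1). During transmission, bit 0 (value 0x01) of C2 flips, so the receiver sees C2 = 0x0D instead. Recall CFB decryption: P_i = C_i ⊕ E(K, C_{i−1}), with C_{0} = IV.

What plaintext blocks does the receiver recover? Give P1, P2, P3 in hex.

Only C2 changed, to 0x0D. In CFB, a change in C_i flips the same bit in P_i and garbles P_{i+1}. Decrypting the received ciphertext:
P1: E(K, 0x15) = 0x27; 0x15 ⊕ 0x27 = 0x32.
P2: E(K, 0x15) = 0x27; 0x0D ⊕ 0x27 = 0x2A.
P3: E(K, 0x0D) = 0x3F; 0xD8 ⊕ 0x3F = 0xE7.
Blocks that differ from the original plaintext: P2, P3.

P1 = 0x32, P2 = 0x2A, P3 = 0xE7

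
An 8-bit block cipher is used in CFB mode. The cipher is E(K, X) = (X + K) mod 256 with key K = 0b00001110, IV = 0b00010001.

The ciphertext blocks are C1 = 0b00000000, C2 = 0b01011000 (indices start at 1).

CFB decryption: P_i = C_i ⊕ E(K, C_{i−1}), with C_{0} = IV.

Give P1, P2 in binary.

P1: E(K, 0b00010001) = 0b00011111; 0b00000000 ⊕ 0b00011111 = 0b00011111.
P2: E(K, 0b00000000) = 0b00001110; 0b01011000 ⊕ 0b00001110 = 0b01010110.

P1 = 0b00011111, P2 = 0b01010110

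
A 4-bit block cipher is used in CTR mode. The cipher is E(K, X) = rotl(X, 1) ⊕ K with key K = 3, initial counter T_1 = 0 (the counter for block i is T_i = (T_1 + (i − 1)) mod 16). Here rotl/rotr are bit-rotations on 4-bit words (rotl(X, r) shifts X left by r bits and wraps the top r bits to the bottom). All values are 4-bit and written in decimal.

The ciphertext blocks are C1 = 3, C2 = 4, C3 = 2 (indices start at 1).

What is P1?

P1 = 0

CTR decryption: S_i = E(K, T_i) where T_i is the counter for block i; P_i = C_i ⊕ S_i.
P1: T = 0, S = E(K, T) = 3; 3 ⊕ 3 = 0.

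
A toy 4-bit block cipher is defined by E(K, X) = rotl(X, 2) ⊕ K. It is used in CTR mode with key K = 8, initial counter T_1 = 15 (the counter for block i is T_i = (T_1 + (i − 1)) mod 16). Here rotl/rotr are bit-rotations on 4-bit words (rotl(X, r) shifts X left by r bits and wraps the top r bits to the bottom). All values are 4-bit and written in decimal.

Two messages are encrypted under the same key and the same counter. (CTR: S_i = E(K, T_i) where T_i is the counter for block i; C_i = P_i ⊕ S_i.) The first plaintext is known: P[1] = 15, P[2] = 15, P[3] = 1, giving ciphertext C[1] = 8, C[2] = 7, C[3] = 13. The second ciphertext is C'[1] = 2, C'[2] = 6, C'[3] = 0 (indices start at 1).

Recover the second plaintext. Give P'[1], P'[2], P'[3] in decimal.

P'[1] = 5, P'[2] = 14, P'[3] = 12

In CTR with a reused counter, both messages share the same keystream S_i, so C_i ⊕ C'_i = P_i ⊕ P'_i and thus P'_i = P_i ⊕ C_i ⊕ C'_i.
P'[1]: 15 ⊕ 8 ⊕ 2 = 5.
P'[2]: 15 ⊕ 7 ⊕ 6 = 14.
P'[3]: 1 ⊕ 13 ⊕ 0 = 12.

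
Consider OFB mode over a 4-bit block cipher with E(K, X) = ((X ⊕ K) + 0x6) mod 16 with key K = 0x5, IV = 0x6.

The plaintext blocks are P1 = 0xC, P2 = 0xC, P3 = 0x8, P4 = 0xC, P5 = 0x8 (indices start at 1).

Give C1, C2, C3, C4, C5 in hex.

C1 = 0x5, C2 = 0xE, C3 = 0x5, C4 = 0x2, C5 = 0x9

OFB encryption: S_i = E(K, S_{i−1}) with S_{0} = IV; C_i = P_i ⊕ S_i.
C1: S = E(K, 0x6) = 0x9; 0xC ⊕ 0x9 = 0x5.
C2: S = E(K, 0x9) = 0x2; 0xC ⊕ 0x2 = 0xE.
C3: S = E(K, 0x2) = 0xD; 0x8 ⊕ 0xD = 0x5.
C4: S = E(K, 0xD) = 0xE; 0xC ⊕ 0xE = 0x2.
C5: S = E(K, 0xE) = 0x1; 0x8 ⊕ 0x1 = 0x9.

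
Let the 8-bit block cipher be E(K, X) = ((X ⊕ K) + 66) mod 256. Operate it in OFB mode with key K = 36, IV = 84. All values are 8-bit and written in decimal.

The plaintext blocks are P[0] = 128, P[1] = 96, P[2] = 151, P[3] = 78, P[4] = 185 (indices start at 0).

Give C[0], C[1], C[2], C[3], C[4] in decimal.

C[0] = 50, C[1] = 184, C[2] = 169, C[3] = 18, C[4] = 3

OFB encryption: S_i = E(K, S_{i−1}) with S_{−1} = IV; C_i = P_i ⊕ S_i.
C[0]: S = E(K, 84) = 178; 128 ⊕ 178 = 50.
C[1]: S = E(K, 178) = 216; 96 ⊕ 216 = 184.
C[2]: S = E(K, 216) = 62; 151 ⊕ 62 = 169.
C[3]: S = E(K, 62) = 92; 78 ⊕ 92 = 18.
C[4]: S = E(K, 92) = 186; 185 ⊕ 186 = 3.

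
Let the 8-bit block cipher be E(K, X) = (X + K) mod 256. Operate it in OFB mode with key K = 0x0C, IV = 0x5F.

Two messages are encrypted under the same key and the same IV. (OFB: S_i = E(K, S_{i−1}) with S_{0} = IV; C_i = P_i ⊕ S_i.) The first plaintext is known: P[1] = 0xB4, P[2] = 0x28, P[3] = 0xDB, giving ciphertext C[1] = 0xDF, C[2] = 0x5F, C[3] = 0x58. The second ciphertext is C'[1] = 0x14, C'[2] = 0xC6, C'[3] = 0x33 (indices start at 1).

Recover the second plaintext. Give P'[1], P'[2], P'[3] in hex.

In OFB with a reused IV, both messages share the same keystream S_i, so C_i ⊕ C'_i = P_i ⊕ P'_i and thus P'_i = P_i ⊕ C_i ⊕ C'_i.
P'[1]: 0xB4 ⊕ 0xDF ⊕ 0x14 = 0x7F.
P'[2]: 0x28 ⊕ 0x5F ⊕ 0xC6 = 0xB1.
P'[3]: 0xDB ⊕ 0x58 ⊕ 0x33 = 0xB0.

P'[1] = 0x7F, P'[2] = 0xB1, P'[3] = 0xB0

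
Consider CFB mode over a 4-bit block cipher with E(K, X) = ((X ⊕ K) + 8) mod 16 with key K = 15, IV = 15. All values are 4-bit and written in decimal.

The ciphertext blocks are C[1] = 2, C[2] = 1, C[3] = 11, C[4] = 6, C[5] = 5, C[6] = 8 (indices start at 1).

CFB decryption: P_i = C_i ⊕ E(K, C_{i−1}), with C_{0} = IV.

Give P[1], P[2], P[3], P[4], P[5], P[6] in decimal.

P[1]: E(K, 15) = 8; 2 ⊕ 8 = 10.
P[2]: E(K, 2) = 5; 1 ⊕ 5 = 4.
P[3]: E(K, 1) = 6; 11 ⊕ 6 = 13.
P[4]: E(K, 11) = 12; 6 ⊕ 12 = 10.
P[5]: E(K, 6) = 1; 5 ⊕ 1 = 4.
P[6]: E(K, 5) = 2; 8 ⊕ 2 = 10.

P[1] = 10, P[2] = 4, P[3] = 13, P[4] = 10, P[5] = 4, P[6] = 10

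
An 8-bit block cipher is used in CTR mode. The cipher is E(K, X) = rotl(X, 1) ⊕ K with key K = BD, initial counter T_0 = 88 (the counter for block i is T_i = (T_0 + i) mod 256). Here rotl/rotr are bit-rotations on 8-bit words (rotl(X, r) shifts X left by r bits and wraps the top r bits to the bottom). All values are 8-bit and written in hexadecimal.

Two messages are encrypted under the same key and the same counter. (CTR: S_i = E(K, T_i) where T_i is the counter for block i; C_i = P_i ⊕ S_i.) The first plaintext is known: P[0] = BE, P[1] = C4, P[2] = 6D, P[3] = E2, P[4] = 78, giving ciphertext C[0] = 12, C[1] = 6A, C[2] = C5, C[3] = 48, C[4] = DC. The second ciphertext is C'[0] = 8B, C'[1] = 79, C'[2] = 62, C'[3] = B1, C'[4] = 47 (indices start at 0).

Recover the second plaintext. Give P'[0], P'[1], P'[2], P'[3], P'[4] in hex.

P'[0] = 27, P'[1] = D7, P'[2] = CA, P'[3] = 1B, P'[4] = E3

In CTR with a reused counter, both messages share the same keystream S_i, so C_i ⊕ C'_i = P_i ⊕ P'_i and thus P'_i = P_i ⊕ C_i ⊕ C'_i.
P'[0]: BE ⊕ 12 ⊕ 8B = 27.
P'[1]: C4 ⊕ 6A ⊕ 79 = D7.
P'[2]: 6D ⊕ C5 ⊕ 62 = CA.
P'[3]: E2 ⊕ 48 ⊕ B1 = 1B.
P'[4]: 78 ⊕ DC ⊕ 47 = E3.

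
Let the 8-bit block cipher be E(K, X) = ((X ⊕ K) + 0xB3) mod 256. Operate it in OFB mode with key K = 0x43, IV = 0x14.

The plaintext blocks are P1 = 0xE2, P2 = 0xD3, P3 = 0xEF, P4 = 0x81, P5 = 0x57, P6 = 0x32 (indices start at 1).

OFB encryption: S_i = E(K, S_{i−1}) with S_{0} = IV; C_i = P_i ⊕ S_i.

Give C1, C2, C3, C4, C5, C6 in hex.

C1 = 0xE8, C2 = 0x2F, C3 = 0x9D, C4 = 0x65, C5 = 0x0D, C6 = 0xFE

C1: S = E(K, 0x14) = 0x0A; 0xE2 ⊕ 0x0A = 0xE8.
C2: S = E(K, 0x0A) = 0xFC; 0xD3 ⊕ 0xFC = 0x2F.
C3: S = E(K, 0xFC) = 0x72; 0xEF ⊕ 0x72 = 0x9D.
C4: S = E(K, 0x72) = 0xE4; 0x81 ⊕ 0xE4 = 0x65.
C5: S = E(K, 0xE4) = 0x5A; 0x57 ⊕ 0x5A = 0x0D.
C6: S = E(K, 0x5A) = 0xCC; 0x32 ⊕ 0xCC = 0xFE.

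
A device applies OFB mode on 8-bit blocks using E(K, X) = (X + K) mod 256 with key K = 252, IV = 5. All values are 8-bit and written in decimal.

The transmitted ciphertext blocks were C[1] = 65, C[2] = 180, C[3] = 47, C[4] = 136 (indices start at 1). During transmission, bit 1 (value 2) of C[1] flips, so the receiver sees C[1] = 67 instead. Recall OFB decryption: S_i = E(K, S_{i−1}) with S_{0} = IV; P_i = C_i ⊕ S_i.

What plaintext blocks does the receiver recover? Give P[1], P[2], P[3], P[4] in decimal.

P[1] = 66, P[2] = 73, P[3] = 214, P[4] = 125

Only C[1] changed, to 67. In OFB, a change in C_i flips the same bit in P_i only; the keystream is unaffected. Decrypting the received ciphertext:
P[1]: S = E(K, 5) = 1; 67 ⊕ 1 = 66.
P[2]: S = E(K, 1) = 253; 180 ⊕ 253 = 73.
P[3]: S = E(K, 253) = 249; 47 ⊕ 249 = 214.
P[4]: S = E(K, 249) = 245; 136 ⊕ 245 = 125.
Blocks that differ from the original plaintext: P[1].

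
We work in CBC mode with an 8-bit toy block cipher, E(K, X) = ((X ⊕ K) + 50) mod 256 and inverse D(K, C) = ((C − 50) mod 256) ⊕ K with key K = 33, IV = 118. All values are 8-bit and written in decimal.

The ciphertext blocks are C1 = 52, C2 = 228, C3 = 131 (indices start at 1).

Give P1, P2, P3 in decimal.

CBC decryption: P_i = D(K, C_i) ⊕ C_{i−1}, with C_{0} = IV.
P1: D(K, 52) = 35; 35 ⊕ 118 = 85.
P2: D(K, 228) = 147; 147 ⊕ 52 = 167.
P3: D(K, 131) = 112; 112 ⊕ 228 = 148.

P1 = 85, P2 = 167, P3 = 148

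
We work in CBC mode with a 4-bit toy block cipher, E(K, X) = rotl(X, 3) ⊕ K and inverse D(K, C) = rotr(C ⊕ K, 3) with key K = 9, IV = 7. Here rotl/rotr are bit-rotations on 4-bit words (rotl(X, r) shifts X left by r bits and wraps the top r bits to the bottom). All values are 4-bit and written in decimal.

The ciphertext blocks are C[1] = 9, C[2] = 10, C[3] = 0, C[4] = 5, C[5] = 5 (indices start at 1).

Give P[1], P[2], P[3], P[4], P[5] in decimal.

P[1] = 7, P[2] = 15, P[3] = 9, P[4] = 9, P[5] = 12

CBC decryption: P_i = D(K, C_i) ⊕ C_{i−1}, with C_{0} = IV.
P[1]: D(K, 9) = 0; 0 ⊕ 7 = 7.
P[2]: D(K, 10) = 6; 6 ⊕ 9 = 15.
P[3]: D(K, 0) = 3; 3 ⊕ 10 = 9.
P[4]: D(K, 5) = 9; 9 ⊕ 0 = 9.
P[5]: D(K, 5) = 9; 9 ⊕ 5 = 12.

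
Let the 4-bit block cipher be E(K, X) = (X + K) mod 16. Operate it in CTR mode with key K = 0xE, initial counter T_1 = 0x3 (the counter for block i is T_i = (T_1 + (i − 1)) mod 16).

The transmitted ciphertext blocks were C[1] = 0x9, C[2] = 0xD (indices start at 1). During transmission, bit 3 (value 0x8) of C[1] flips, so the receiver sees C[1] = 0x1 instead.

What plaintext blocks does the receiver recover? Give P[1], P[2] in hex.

P[1] = 0x0, P[2] = 0xF

CTR decryption: S_i = E(K, T_i) where T_i is the counter for block i; P_i = C_i ⊕ S_i.
Only C[1] changed, to 0x1. In CTR, a change in C_i flips the same bit in P_i only; the keystream is unaffected. Decrypting the received ciphertext:
P[1]: T = 0x3, S = E(K, T) = 0x1; 0x1 ⊕ 0x1 = 0x0.
P[2]: T = 0x4, S = E(K, T) = 0x2; 0xD ⊕ 0x2 = 0xF.
Blocks that differ from the original plaintext: P[1].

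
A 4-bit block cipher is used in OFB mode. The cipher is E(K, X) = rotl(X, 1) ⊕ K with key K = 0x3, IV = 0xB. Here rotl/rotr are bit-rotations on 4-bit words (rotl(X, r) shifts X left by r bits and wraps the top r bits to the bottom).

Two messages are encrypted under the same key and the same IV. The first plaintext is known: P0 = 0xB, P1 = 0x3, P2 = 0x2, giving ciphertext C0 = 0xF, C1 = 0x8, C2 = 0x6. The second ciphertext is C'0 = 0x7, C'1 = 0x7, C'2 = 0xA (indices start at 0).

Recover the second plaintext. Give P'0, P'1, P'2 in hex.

P'0 = 0x3, P'1 = 0xC, P'2 = 0xE

In OFB with a reused IV, both messages share the same keystream S_i, so C_i ⊕ C'_i = P_i ⊕ P'_i and thus P'_i = P_i ⊕ C_i ⊕ C'_i.
P'0: 0xB ⊕ 0xF ⊕ 0x7 = 0x3.
P'1: 0x3 ⊕ 0x8 ⊕ 0x7 = 0xC.
P'2: 0x2 ⊕ 0x6 ⊕ 0xA = 0xE.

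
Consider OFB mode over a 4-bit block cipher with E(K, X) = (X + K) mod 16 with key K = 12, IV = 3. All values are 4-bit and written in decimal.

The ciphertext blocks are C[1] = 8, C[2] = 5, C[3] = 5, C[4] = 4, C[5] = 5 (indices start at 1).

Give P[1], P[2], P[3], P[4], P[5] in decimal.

OFB decryption: S_i = E(K, S_{i−1}) with S_{0} = IV; P_i = C_i ⊕ S_i.
P[1]: S = E(K, 3) = 15; 8 ⊕ 15 = 7.
P[2]: S = E(K, 15) = 11; 5 ⊕ 11 = 14.
P[3]: S = E(K, 11) = 7; 5 ⊕ 7 = 2.
P[4]: S = E(K, 7) = 3; 4 ⊕ 3 = 7.
P[5]: S = E(K, 3) = 15; 5 ⊕ 15 = 10.

P[1] = 7, P[2] = 14, P[3] = 2, P[4] = 7, P[5] = 10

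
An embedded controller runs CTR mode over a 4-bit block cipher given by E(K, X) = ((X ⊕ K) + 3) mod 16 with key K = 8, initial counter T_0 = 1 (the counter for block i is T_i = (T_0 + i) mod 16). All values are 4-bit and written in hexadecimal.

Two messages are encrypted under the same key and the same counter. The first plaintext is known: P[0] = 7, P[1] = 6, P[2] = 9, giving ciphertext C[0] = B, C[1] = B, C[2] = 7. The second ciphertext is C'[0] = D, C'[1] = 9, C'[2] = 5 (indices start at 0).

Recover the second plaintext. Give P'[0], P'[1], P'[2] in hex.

P'[0] = 1, P'[1] = 4, P'[2] = B

In CTR with a reused counter, both messages share the same keystream S_i, so C_i ⊕ C'_i = P_i ⊕ P'_i and thus P'_i = P_i ⊕ C_i ⊕ C'_i.
P'[0]: 7 ⊕ B ⊕ D = 1.
P'[1]: 6 ⊕ B ⊕ 9 = 4.
P'[2]: 9 ⊕ 7 ⊕ 5 = B.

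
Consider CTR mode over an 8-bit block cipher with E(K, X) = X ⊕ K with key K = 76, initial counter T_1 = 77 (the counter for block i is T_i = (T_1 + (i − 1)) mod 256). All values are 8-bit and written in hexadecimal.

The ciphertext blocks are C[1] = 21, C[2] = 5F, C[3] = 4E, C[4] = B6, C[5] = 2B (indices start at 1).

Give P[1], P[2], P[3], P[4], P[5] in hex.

P[1] = 20, P[2] = 51, P[3] = 41, P[4] = BA, P[5] = 26

CTR decryption: S_i = E(K, T_i) where T_i is the counter for block i; P_i = C_i ⊕ S_i.
P[1]: T = 77, S = E(K, T) = 01; 21 ⊕ 01 = 20.
P[2]: T = 78, S = E(K, T) = 0E; 5F ⊕ 0E = 51.
P[3]: T = 79, S = E(K, T) = 0F; 4E ⊕ 0F = 41.
P[4]: T = 7A, S = E(K, T) = 0C; B6 ⊕ 0C = BA.
P[5]: T = 7B, S = E(K, T) = 0D; 2B ⊕ 0D = 26.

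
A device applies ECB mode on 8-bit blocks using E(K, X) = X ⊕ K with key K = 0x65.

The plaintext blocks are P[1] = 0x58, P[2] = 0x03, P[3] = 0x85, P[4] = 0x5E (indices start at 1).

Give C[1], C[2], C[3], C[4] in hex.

ECB encryption: C_i = E(K, P_i).
C[1]: E(K, 0x58) = 0x3D.
C[2]: E(K, 0x03) = 0x66.
C[3]: E(K, 0x85) = 0xE0.
C[4]: E(K, 0x5E) = 0x3B.

C[1] = 0x3D, C[2] = 0x66, C[3] = 0xE0, C[4] = 0x3B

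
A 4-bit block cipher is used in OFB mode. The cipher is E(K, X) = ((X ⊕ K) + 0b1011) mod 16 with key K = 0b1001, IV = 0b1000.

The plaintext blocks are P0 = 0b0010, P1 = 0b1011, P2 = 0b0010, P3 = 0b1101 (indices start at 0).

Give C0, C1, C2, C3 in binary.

C0 = 0b1110, C1 = 0b1011, C2 = 0b0110, C3 = 0b0101

OFB encryption: S_i = E(K, S_{i−1}) with S_{−1} = IV; C_i = P_i ⊕ S_i.
C0: S = E(K, 0b1000) = 0b1100; 0b0010 ⊕ 0b1100 = 0b1110.
C1: S = E(K, 0b1100) = 0b0000; 0b1011 ⊕ 0b0000 = 0b1011.
C2: S = E(K, 0b0000) = 0b0100; 0b0010 ⊕ 0b0100 = 0b0110.
C3: S = E(K, 0b0100) = 0b1000; 0b1101 ⊕ 0b1000 = 0b0101.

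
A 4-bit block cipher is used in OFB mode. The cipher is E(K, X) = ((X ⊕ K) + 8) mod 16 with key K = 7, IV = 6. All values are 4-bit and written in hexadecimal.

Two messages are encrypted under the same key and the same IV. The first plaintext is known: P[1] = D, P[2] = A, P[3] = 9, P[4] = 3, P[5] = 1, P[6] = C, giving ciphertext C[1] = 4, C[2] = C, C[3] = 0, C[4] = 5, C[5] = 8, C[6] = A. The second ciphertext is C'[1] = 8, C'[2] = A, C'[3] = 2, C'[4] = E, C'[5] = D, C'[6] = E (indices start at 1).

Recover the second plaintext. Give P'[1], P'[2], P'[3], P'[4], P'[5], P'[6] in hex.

P'[1] = 1, P'[2] = C, P'[3] = B, P'[4] = 8, P'[5] = 4, P'[6] = 8

In OFB with a reused IV, both messages share the same keystream S_i, so C_i ⊕ C'_i = P_i ⊕ P'_i and thus P'_i = P_i ⊕ C_i ⊕ C'_i.
P'[1]: D ⊕ 4 ⊕ 8 = 1.
P'[2]: A ⊕ C ⊕ A = C.
P'[3]: 9 ⊕ 0 ⊕ 2 = B.
P'[4]: 3 ⊕ 5 ⊕ E = 8.
P'[5]: 1 ⊕ 8 ⊕ D = 4.
P'[6]: C ⊕ A ⊕ E = 8.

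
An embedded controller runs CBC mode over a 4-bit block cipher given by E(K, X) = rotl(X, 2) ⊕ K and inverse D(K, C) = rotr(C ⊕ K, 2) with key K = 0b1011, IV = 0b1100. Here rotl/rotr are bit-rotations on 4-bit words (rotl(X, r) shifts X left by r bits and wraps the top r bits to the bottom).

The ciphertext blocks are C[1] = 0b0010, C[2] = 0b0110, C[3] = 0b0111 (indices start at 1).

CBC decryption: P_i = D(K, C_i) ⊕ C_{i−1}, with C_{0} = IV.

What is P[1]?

P[1] = 0b1010

P[1]: D(K, 0b0010) = 0b0110; 0b0110 ⊕ 0b1100 = 0b1010.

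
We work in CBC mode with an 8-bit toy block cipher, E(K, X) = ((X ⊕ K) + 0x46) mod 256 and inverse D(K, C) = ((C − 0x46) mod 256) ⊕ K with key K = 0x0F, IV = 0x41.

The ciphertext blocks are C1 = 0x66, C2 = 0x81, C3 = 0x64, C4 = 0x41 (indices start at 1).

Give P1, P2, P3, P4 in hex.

CBC decryption: P_i = D(K, C_i) ⊕ C_{i−1}, with C_{0} = IV.
P1: D(K, 0x66) = 0x2F; 0x2F ⊕ 0x41 = 0x6E.
P2: D(K, 0x81) = 0x34; 0x34 ⊕ 0x66 = 0x52.
P3: D(K, 0x64) = 0x11; 0x11 ⊕ 0x81 = 0x90.
P4: D(K, 0x41) = 0xF4; 0xF4 ⊕ 0x64 = 0x90.

P1 = 0x6E, P2 = 0x52, P3 = 0x90, P4 = 0x90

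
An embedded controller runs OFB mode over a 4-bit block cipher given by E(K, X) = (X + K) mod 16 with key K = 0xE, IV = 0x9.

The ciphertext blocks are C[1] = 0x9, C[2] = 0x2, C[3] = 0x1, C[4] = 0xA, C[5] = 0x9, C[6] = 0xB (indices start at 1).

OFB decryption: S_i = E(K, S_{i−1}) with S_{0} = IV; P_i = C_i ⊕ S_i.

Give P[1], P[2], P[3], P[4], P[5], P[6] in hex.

P[1] = 0xE, P[2] = 0x7, P[3] = 0x2, P[4] = 0xB, P[5] = 0x6, P[6] = 0x6

P[1]: S = E(K, 0x9) = 0x7; 0x9 ⊕ 0x7 = 0xE.
P[2]: S = E(K, 0x7) = 0x5; 0x2 ⊕ 0x5 = 0x7.
P[3]: S = E(K, 0x5) = 0x3; 0x1 ⊕ 0x3 = 0x2.
P[4]: S = E(K, 0x3) = 0x1; 0xA ⊕ 0x1 = 0xB.
P[5]: S = E(K, 0x1) = 0xF; 0x9 ⊕ 0xF = 0x6.
P[6]: S = E(K, 0xF) = 0xD; 0xB ⊕ 0xD = 0x6.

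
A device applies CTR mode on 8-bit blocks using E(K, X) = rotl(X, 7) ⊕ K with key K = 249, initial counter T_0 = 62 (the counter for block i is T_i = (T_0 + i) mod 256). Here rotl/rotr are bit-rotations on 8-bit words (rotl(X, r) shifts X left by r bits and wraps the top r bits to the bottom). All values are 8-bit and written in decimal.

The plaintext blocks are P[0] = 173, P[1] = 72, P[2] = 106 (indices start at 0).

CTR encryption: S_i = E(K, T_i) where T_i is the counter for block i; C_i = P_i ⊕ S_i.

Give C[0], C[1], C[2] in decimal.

C[0]: T = 62, S = E(K, T) = 230; 173 ⊕ 230 = 75.
C[1]: T = 63, S = E(K, T) = 102; 72 ⊕ 102 = 46.
C[2]: T = 64, S = E(K, T) = 217; 106 ⊕ 217 = 179.

C[0] = 75, C[1] = 46, C[2] = 179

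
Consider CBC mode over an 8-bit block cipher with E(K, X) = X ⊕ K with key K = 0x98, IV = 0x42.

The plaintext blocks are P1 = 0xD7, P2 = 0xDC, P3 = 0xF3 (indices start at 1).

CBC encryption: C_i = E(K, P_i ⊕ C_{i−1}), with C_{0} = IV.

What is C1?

C1 = 0x0D

C1: P1 ⊕ 0x42 = 0x95; E(K, 0x95) = 0x0D.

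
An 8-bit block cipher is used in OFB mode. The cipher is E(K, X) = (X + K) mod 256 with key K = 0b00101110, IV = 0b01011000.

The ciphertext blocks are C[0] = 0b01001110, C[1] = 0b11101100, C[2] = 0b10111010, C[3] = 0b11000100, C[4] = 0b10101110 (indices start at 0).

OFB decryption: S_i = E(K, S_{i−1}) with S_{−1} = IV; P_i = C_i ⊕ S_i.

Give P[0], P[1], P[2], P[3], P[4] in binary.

P[0] = 0b11001000, P[1] = 0b01011000, P[2] = 0b01011000, P[3] = 0b11010100, P[4] = 0b10010000

P[0]: S = E(K, 0b01011000) = 0b10000110; 0b01001110 ⊕ 0b10000110 = 0b11001000.
P[1]: S = E(K, 0b10000110) = 0b10110100; 0b11101100 ⊕ 0b10110100 = 0b01011000.
P[2]: S = E(K, 0b10110100) = 0b11100010; 0b10111010 ⊕ 0b11100010 = 0b01011000.
P[3]: S = E(K, 0b11100010) = 0b00010000; 0b11000100 ⊕ 0b00010000 = 0b11010100.
P[4]: S = E(K, 0b00010000) = 0b00111110; 0b10101110 ⊕ 0b00111110 = 0b10010000.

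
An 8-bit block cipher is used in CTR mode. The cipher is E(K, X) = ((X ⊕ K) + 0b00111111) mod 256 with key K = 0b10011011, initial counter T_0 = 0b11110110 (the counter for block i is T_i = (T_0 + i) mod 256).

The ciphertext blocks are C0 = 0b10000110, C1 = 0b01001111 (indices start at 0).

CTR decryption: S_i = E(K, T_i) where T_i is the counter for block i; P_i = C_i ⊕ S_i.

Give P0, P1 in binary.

P0: T = 0b11110110, S = E(K, T) = 0b10101100; 0b10000110 ⊕ 0b10101100 = 0b00101010.
P1: T = 0b11110111, S = E(K, T) = 0b10101011; 0b01001111 ⊕ 0b10101011 = 0b11100100.

P0 = 0b00101010, P1 = 0b11100100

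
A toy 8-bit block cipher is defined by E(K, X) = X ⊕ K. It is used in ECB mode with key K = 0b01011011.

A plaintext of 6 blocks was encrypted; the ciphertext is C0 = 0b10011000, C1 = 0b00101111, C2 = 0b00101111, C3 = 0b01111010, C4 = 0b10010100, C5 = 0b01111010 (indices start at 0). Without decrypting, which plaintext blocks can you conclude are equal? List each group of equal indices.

ECB encrypts each block independently with the same key, so equal ciphertext blocks imply equal plaintext blocks.
C1 = C2 = 0b00101111, so P1 = P2.
C3 = C5 = 0b01111010, so P3 = P5.

P1 = P2; P3 = P5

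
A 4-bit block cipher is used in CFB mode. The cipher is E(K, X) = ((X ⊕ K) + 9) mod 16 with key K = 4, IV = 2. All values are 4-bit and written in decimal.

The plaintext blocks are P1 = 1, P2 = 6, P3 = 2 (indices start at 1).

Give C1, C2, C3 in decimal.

C1 = 14, C2 = 5, C3 = 8

CFB encryption: C_i = P_i ⊕ E(K, C_{i−1}), with C_{0} = IV.
C1: E(K, 2) = 15; 1 ⊕ 15 = 14.
C2: E(K, 14) = 3; 6 ⊕ 3 = 5.
C3: E(K, 5) = 10; 2 ⊕ 10 = 8.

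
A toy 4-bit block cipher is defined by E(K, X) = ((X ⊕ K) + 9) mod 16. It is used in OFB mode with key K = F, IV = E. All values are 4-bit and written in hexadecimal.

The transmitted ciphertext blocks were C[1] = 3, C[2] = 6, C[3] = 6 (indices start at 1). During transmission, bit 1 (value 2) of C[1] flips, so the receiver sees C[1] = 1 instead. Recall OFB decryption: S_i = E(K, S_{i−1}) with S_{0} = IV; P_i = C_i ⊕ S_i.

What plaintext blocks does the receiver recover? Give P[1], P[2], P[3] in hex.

Only C[1] changed, to 1. In OFB, a change in C_i flips the same bit in P_i only; the keystream is unaffected. Decrypting the received ciphertext:
P[1]: S = E(K, E) = A; 1 ⊕ A = B.
P[2]: S = E(K, A) = E; 6 ⊕ E = 8.
P[3]: S = E(K, E) = A; 6 ⊕ A = C.
Blocks that differ from the original plaintext: P[1].

P[1] = B, P[2] = 8, P[3] = C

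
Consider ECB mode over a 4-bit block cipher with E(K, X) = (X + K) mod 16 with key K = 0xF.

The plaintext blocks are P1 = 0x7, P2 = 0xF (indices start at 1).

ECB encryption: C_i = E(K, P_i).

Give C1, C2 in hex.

C1 = 0x6, C2 = 0xE

C1: E(K, 0x7) = 0x6.
C2: E(K, 0xF) = 0xE.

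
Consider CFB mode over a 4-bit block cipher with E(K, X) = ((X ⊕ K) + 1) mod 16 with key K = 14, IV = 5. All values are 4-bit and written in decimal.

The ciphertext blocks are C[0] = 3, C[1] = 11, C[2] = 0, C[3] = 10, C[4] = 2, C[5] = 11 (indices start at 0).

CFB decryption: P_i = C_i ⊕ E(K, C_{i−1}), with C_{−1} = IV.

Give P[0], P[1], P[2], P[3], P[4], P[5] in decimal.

P[0] = 15, P[1] = 5, P[2] = 6, P[3] = 5, P[4] = 7, P[5] = 6

P[0]: E(K, 5) = 12; 3 ⊕ 12 = 15.
P[1]: E(K, 3) = 14; 11 ⊕ 14 = 5.
P[2]: E(K, 11) = 6; 0 ⊕ 6 = 6.
P[3]: E(K, 0) = 15; 10 ⊕ 15 = 5.
P[4]: E(K, 10) = 5; 2 ⊕ 5 = 7.
P[5]: E(K, 2) = 13; 11 ⊕ 13 = 6.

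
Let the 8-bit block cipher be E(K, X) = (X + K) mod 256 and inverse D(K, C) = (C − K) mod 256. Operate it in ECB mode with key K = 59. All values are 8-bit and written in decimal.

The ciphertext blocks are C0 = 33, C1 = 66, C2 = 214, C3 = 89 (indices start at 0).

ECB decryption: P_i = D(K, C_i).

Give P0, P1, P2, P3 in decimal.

P0 = 230, P1 = 7, P2 = 155, P3 = 30

P0: D(K, 33) = 230.
P1: D(K, 66) = 7.
P2: D(K, 214) = 155.
P3: D(K, 89) = 30.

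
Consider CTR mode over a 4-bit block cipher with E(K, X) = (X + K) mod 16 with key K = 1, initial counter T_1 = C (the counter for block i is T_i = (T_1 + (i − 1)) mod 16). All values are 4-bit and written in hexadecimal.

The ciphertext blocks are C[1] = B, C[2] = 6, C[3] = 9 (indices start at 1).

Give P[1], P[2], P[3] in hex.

P[1] = 6, P[2] = 8, P[3] = 6

CTR decryption: S_i = E(K, T_i) where T_i is the counter for block i; P_i = C_i ⊕ S_i.
P[1]: T = C, S = E(K, T) = D; B ⊕ D = 6.
P[2]: T = D, S = E(K, T) = E; 6 ⊕ E = 8.
P[3]: T = E, S = E(K, T) = F; 9 ⊕ F = 6.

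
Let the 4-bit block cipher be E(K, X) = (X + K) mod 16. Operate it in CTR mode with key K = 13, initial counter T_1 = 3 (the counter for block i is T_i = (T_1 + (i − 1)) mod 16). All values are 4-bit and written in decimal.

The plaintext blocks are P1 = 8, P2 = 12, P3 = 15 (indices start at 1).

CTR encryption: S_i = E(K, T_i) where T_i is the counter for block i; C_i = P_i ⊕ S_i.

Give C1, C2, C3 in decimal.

C1: T = 3, S = E(K, T) = 0; 8 ⊕ 0 = 8.
C2: T = 4, S = E(K, T) = 1; 12 ⊕ 1 = 13.
C3: T = 5, S = E(K, T) = 2; 15 ⊕ 2 = 13.

C1 = 8, C2 = 13, C3 = 13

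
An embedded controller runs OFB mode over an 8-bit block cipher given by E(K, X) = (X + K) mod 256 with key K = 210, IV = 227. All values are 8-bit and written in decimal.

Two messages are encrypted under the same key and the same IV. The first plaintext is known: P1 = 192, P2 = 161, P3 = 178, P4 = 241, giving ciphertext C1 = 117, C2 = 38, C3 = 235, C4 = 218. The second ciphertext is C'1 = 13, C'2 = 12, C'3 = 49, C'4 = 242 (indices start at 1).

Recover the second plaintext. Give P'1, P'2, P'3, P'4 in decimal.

P'1 = 184, P'2 = 139, P'3 = 104, P'4 = 217

In OFB with a reused IV, both messages share the same keystream S_i, so C_i ⊕ C'_i = P_i ⊕ P'_i and thus P'_i = P_i ⊕ C_i ⊕ C'_i.
P'1: 192 ⊕ 117 ⊕ 13 = 184.
P'2: 161 ⊕ 38 ⊕ 12 = 139.
P'3: 178 ⊕ 235 ⊕ 49 = 104.
P'4: 241 ⊕ 218 ⊕ 242 = 217.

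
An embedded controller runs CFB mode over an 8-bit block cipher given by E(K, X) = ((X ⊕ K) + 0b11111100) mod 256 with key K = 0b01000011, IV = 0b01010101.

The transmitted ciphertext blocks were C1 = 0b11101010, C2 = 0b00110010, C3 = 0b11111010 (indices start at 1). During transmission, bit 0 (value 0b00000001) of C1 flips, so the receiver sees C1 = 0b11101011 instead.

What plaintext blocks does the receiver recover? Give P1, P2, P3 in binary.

P1 = 0b11111001, P2 = 0b10010110, P3 = 0b10010111

CFB decryption: P_i = C_i ⊕ E(K, C_{i−1}), with C_{0} = IV.
Only C1 changed, to 0b11101011. In CFB, a change in C_i flips the same bit in P_i and garbles P_{i+1}. Decrypting the received ciphertext:
P1: E(K, 0b01010101) = 0b00010010; 0b11101011 ⊕ 0b00010010 = 0b11111001.
P2: E(K, 0b11101011) = 0b10100100; 0b00110010 ⊕ 0b10100100 = 0b10010110.
P3: E(K, 0b00110010) = 0b01101101; 0b11111010 ⊕ 0b01101101 = 0b10010111.
Blocks that differ from the original plaintext: P1, P2.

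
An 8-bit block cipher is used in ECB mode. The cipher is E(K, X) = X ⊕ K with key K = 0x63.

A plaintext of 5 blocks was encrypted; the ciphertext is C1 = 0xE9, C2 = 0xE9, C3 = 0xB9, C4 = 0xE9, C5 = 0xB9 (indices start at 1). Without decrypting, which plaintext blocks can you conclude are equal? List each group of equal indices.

P1 = P2 = P4; P3 = P5

ECB encrypts each block independently with the same key, so equal ciphertext blocks imply equal plaintext blocks.
C1 = C2 = C4 = 0xE9, so P1 = P2 = P4.
C3 = C5 = 0xB9, so P3 = P5.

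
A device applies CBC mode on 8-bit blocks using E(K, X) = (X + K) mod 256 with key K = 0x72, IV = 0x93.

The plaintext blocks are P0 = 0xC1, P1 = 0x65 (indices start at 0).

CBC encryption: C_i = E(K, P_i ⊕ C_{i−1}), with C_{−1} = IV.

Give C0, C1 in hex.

C0 = 0xC4, C1 = 0x13

C0: P0 ⊕ 0x93 = 0x52; E(K, 0x52) = 0xC4.
C1: P1 ⊕ 0xC4 = 0xA1; E(K, 0xA1) = 0x13.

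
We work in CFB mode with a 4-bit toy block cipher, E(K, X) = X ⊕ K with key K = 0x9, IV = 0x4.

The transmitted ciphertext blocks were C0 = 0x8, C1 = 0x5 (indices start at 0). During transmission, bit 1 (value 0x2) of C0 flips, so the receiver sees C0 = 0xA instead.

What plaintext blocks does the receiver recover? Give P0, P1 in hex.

CFB decryption: P_i = C_i ⊕ E(K, C_{i−1}), with C_{−1} = IV.
Only C0 changed, to 0xA. In CFB, a change in C_i flips the same bit in P_i and garbles P_{i+1}. Decrypting the received ciphertext:
P0: E(K, 0x4) = 0xD; 0xA ⊕ 0xD = 0x7.
P1: E(K, 0xA) = 0x3; 0x5 ⊕ 0x3 = 0x6.
Blocks that differ from the original plaintext: P0, P1.

P0 = 0x7, P1 = 0x6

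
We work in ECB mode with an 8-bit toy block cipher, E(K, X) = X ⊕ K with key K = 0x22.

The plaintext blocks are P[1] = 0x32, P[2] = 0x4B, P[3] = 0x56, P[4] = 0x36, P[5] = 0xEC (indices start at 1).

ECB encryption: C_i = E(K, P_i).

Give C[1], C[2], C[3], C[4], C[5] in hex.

C[1]: E(K, 0x32) = 0x10.
C[2]: E(K, 0x4B) = 0x69.
C[3]: E(K, 0x56) = 0x74.
C[4]: E(K, 0x36) = 0x14.
C[5]: E(K, 0xEC) = 0xCE.

C[1] = 0x10, C[2] = 0x69, C[3] = 0x74, C[4] = 0x14, C[5] = 0xCE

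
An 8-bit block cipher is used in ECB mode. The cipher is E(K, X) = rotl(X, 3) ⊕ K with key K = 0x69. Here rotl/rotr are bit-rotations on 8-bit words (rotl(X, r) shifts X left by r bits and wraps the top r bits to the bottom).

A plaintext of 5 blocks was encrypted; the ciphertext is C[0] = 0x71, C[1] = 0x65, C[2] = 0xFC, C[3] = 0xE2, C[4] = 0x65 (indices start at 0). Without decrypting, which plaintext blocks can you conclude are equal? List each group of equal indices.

ECB encrypts each block independently with the same key, so equal ciphertext blocks imply equal plaintext blocks.
C[1] = C[4] = 0x65, so P[1] = P[4].

P[1] = P[4]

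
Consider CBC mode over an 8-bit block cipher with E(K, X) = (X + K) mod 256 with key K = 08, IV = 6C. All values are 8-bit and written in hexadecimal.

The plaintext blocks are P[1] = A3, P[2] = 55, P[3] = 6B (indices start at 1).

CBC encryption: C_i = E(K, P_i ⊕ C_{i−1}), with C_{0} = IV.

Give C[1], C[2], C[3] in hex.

C[1]: P[1] ⊕ 6C = CF; E(K, CF) = D7.
C[2]: P[2] ⊕ D7 = 82; E(K, 82) = 8A.
C[3]: P[3] ⊕ 8A = E1; E(K, E1) = E9.

C[1] = D7, C[2] = 8A, C[3] = E9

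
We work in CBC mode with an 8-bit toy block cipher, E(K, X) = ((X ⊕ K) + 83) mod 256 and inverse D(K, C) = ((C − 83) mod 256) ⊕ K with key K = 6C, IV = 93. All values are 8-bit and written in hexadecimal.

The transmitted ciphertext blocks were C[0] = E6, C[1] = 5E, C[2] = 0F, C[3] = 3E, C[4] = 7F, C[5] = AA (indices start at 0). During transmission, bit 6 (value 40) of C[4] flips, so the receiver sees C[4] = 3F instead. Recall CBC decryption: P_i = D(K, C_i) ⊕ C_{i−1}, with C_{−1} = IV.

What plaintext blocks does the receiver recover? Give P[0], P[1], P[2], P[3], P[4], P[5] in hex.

Only C[4] changed, to 3F. In CBC, a change in C_i garbles P_i and flips the same bit in P_{i+1}. Decrypting the received ciphertext:
P[0]: D(K, E6) = 0F; 0F ⊕ 93 = 9C.
P[1]: D(K, 5E) = B7; B7 ⊕ E6 = 51.
P[2]: D(K, 0F) = E0; E0 ⊕ 5E = BE.
P[3]: D(K, 3E) = D7; D7 ⊕ 0F = D8.
P[4]: D(K, 3F) = D0; D0 ⊕ 3E = EE.
P[5]: D(K, AA) = 4B; 4B ⊕ 3F = 74.
Blocks that differ from the original plaintext: P[4], P[5].

P[0] = 9C, P[1] = 51, P[2] = BE, P[3] = D8, P[4] = EE, P[5] = 74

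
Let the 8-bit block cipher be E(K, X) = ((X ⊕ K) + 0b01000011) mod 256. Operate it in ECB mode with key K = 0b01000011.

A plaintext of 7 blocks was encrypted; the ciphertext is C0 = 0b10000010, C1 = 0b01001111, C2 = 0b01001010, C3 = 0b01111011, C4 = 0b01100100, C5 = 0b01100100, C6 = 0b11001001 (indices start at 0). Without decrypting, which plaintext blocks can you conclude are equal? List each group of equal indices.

ECB encrypts each block independently with the same key, so equal ciphertext blocks imply equal plaintext blocks.
C4 = C5 = 0b01100100, so P4 = P5.

P4 = P5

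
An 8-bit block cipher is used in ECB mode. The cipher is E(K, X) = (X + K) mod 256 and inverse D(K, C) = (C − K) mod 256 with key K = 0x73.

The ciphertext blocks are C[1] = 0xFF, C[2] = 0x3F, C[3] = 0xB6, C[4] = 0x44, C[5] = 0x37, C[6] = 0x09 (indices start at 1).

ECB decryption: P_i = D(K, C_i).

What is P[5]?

P[5]: D(K, 0x37) = 0xC4.

P[5] = 0xC4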